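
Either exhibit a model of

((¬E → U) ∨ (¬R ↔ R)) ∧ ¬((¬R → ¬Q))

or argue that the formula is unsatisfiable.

U=F, E=T, R=F, Q=T

  (¬E → U) ∨ (¬R ↔ R) = True
    ¬E → U = True
      ¬E = False
    ¬R ↔ R = False
      ¬R = True
  ¬((¬R → ¬Q)) = True
    ¬R → ¬Q = False
      ¬R = True
      ¬Q = False
Both conjuncts True, so the formula holds.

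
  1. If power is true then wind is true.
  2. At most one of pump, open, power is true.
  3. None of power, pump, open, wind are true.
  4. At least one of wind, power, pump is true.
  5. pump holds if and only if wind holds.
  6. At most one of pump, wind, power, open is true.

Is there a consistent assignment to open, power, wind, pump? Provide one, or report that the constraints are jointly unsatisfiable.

Case wind = True:
  Constraint (3) is violated (wind=T) — contradiction.
Case wind = False:
  (1) with wind=F forces power = False.
  (3) forces pump = False.
  Constraint (4) is violated (wind=F, power=F, pump=F) — contradiction.
Both cases fail — unsatisfiable.

UNSATISFIABLE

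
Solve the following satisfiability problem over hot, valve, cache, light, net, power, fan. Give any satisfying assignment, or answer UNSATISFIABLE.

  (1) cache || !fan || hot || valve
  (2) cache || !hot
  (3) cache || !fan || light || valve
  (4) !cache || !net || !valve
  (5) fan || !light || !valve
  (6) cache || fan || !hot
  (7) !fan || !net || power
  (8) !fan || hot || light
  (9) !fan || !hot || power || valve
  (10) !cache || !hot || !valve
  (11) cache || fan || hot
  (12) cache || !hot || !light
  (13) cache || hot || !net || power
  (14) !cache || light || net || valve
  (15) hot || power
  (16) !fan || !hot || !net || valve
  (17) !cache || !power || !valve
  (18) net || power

Set hot = False.
  then (hot || power) forces power = True.
Set valve = False.
Try cache = False:
  (cache || !fan || hot || valve) forces fan = False.
  clause (cache || fan || hot) is falsified — backtrack.
So cache = True.
Set light = False.
  then (!fan || hot || light) forces fan = False.
  then (!cache || light || net || valve) forces net = True.
All clauses satisfied.

hot = False; valve = False; cache = True; light = False; net = True; power = True; fan = False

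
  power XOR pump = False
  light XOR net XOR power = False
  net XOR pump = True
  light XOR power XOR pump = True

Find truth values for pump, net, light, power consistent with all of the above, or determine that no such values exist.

pump=F, net=T, light=T, power=F

power XOR pump = F XOR F = False ✓
light XOR net XOR power = T XOR T XOR F = False ✓
net XOR pump = T XOR F = True ✓
light XOR power XOR pump = T XOR F XOR F = True ✓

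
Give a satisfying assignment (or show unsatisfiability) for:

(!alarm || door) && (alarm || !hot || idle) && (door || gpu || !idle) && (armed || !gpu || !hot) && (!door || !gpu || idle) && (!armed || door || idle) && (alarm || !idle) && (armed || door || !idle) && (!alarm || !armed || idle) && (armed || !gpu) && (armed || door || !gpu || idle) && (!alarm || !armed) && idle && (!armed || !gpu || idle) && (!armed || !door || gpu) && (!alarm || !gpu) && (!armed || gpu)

door = True, idle = True, gpu = False, hot = False, armed = False, alarm = True

Unit clause (idle) forces idle = True.
In (alarm || !idle) only alarm is left, so alarm = True.
In (!alarm || !armed) only !armed is left, so armed = False.
In (!alarm || !gpu) only !gpu is left, so gpu = False.
In (!alarm || door) only door is left, so door = True.
Set hot = False.
All clauses satisfied.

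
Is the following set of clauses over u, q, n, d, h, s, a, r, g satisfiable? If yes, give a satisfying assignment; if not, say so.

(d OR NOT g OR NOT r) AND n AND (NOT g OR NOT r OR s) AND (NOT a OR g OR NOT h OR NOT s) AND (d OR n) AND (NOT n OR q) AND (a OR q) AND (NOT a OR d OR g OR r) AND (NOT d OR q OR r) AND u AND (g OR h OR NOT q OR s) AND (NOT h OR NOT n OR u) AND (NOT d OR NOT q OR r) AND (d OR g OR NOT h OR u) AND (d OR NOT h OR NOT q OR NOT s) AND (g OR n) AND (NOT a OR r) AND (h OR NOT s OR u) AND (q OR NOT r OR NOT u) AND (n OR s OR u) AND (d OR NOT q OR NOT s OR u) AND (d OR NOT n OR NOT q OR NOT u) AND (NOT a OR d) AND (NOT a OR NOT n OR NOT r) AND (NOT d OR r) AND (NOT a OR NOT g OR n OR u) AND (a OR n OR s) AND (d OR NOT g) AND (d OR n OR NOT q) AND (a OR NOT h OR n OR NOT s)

u = True, q = True, n = True, d = True, h = False, s = True, a = False, r = True, g = True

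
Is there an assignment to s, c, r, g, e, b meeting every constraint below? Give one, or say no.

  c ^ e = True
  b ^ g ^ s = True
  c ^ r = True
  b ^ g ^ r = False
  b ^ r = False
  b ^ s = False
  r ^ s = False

Adding constraints 2, 4, 5, 6 mod 2: every variable appears an even number of times on the left, so the left side is 0.
But the right sides sum to 1 (mod 2). 0 ≠ 1 — the system is inconsistent.

No satisfying assignment exists.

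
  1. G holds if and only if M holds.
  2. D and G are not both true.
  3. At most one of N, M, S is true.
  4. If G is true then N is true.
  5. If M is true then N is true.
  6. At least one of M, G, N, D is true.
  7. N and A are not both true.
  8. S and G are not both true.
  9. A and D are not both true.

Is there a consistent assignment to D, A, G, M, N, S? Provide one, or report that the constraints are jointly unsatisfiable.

D=T, A=F, G=F, M=F, N=F, S=F

  (1) G=F, M=F — same ✓
  (2) D=T, G=F — not both ✓
  (3) {N, M, S}: 0 true — at most one ✓
  (4) G=F ⇒ N: vacuous ✓
  (5) M=F ⇒ N: vacuous ✓
  (6) {M, G, N, D}: 1 true — at least one ✓
  (7) N=F, A=F — not both ✓
  (8) S=F, G=F — not both ✓
  (9) A=F, D=T — not both ✓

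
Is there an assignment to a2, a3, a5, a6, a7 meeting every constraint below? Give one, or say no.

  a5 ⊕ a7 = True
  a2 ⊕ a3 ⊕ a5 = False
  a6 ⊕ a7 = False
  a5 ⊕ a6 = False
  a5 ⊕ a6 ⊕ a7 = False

UNSATISFIABLE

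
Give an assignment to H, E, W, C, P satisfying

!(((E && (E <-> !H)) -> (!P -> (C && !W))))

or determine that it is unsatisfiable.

H=F; E=T; W=T; C=T; P=F

  !(((E && (E <-> !H)) -> (!P -> (C && !W)))) = True
    (E && (E <-> !H)) -> (!P -> (C && !W)) = False
      E && (E <-> !H) = True
        E <-> !H = True
          !H = True
      !P -> (C && !W) = False
        !P = True
        C && !W = False
          !W = False
The formula evaluates to True.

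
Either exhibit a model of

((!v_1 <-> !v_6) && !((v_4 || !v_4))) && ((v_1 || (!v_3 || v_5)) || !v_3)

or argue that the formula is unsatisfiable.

The conjunct !((v_4 || !v_4)) is unsatisfiable on its own:
  v_4=F: evaluates to False.
  v_4=T: evaluates to False.
So the whole conjunction is unsatisfiable.

UNSATISFIABLE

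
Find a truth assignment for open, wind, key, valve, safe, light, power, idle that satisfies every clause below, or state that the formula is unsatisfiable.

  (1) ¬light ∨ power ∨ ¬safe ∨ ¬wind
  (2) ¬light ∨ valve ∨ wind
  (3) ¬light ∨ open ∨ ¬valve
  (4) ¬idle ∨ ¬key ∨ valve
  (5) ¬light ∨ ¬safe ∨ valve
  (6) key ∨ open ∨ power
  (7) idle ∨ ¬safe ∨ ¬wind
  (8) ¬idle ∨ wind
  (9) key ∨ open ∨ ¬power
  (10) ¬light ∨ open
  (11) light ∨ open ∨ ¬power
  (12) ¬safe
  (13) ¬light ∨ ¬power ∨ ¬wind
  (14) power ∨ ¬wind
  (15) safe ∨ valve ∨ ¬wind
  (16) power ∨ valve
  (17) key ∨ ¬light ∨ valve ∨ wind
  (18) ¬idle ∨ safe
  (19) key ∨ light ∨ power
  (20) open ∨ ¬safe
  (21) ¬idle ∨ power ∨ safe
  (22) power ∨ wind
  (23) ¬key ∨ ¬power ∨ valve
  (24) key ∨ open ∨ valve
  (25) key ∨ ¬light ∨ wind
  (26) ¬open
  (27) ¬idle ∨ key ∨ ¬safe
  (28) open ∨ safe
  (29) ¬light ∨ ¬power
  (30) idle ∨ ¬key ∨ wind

UNSATISFIABLE

Case safe = True:
  Clause (¬safe) is falsified — contradiction.
Case safe = False:
  (¬idle ∨ safe) forces idle = False.
  (¬open) forces open = False.
  Clause (open ∨ safe) is falsified — contradiction.
Both cases fail, so the formula is unsatisfiable.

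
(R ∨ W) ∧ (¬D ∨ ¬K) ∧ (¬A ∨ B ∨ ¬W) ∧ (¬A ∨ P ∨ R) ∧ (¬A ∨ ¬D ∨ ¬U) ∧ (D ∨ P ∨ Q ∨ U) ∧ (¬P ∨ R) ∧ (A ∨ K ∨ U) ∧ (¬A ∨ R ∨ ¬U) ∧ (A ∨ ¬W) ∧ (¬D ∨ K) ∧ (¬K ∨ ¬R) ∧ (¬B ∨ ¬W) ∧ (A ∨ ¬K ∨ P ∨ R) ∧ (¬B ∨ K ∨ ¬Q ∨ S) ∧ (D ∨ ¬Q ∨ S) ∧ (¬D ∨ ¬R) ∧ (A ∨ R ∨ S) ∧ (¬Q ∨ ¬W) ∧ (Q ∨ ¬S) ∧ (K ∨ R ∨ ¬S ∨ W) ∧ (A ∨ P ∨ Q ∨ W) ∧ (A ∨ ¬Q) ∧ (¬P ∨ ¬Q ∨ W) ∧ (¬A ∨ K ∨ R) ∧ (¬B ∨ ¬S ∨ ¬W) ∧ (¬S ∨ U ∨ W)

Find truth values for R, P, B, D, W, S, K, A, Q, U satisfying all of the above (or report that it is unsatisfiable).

Try R = False:
  (R ∨ W) forces W = True.
  (¬P ∨ R) forces P = False.
  (¬A ∨ P ∨ R) forces A = False.
  clause (A ∨ ¬W) is falsified — backtrack.
So R = True.
  then (¬K ∨ ¬R) forces K = False.
  then (¬D ∨ ¬R) forces D = False.
Set P = True.
Set B = True.
  then (¬B ∨ ¬W) forces W = False.
  then (¬P ∨ ¬Q ∨ W) forces Q = False.
  then (Q ∨ ¬S) forces S = False.
Set A = False.
  then (A ∨ K ∨ U) forces U = True.
All clauses satisfied.

R=T, P=T, B=T, D=F, W=F, S=F, K=F, A=F, Q=F, U=T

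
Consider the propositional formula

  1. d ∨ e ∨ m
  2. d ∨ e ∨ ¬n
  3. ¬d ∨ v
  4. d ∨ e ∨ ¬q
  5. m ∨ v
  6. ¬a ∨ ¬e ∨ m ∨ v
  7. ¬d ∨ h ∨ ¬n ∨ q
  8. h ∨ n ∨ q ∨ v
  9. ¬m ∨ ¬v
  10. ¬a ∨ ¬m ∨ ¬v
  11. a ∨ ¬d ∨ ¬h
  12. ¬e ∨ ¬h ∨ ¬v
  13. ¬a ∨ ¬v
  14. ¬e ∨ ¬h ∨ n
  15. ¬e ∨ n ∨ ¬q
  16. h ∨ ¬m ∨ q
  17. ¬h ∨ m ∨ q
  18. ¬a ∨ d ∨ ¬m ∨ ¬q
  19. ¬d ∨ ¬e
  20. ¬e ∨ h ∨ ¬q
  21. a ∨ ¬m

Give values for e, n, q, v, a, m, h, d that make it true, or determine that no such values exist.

e = True, n = False, q = False, v = True, a = False, m = False, h = False, d = False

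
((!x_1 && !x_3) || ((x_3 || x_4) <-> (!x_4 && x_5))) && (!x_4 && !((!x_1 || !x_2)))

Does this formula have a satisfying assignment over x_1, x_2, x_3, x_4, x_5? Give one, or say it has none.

x_1=T, x_2=T, x_3=T, x_4=F, x_5=T

  (!x_1 && !x_3) || ((x_3 || x_4) <-> (!x_4 && x_5)) = True
    !x_1 && !x_3 = False
      !x_1 = False
      !x_3 = False
    (x_3 || x_4) <-> (!x_4 && x_5) = True
      x_3 || x_4 = True
      !x_4 && x_5 = True
        !x_4 = True
  !x_4 && !((!x_1 || !x_2)) = True
    !x_4 = True
    !((!x_1 || !x_2)) = True
      !x_1 || !x_2 = False
        !x_1 = False
        !x_2 = False
Both conjuncts True, so the formula holds.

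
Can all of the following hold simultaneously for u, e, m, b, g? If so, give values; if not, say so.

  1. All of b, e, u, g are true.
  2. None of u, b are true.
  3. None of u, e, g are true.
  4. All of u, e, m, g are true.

Case u = True:
  Constraint (2) is violated (u=T) — contradiction.
Case u = False:
  Constraint (1) is violated (u=F) — contradiction.
Both cases fail — unsatisfiable.

Unsatisfiable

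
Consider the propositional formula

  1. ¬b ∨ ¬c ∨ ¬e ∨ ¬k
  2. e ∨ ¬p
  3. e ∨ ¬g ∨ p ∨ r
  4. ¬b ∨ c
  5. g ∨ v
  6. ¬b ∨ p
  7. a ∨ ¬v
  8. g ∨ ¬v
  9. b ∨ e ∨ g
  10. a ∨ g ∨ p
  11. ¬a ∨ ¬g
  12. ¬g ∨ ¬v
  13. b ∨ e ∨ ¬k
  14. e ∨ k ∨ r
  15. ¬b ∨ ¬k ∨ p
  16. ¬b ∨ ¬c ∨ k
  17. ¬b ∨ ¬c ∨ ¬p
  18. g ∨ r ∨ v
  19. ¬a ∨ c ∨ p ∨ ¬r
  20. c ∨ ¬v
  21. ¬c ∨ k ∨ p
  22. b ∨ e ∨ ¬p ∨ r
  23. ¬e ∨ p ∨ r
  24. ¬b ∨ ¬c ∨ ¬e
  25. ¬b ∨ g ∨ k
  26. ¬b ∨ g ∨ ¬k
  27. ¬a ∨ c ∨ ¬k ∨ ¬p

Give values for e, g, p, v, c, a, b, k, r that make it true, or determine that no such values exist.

e: False, g: True, p: False, v: False, c: False, a: False, b: False, k: False, r: True

Set e = False.
  then (e ∨ ¬p) forces p = False.
  then (¬b ∨ p) forces b = False.
  then (b ∨ e ∨ g) forces g = True.
  then (¬a ∨ ¬g) forces a = False.
  then (¬g ∨ ¬v) forces v = False.
  then (b ∨ e ∨ ¬k) forces k = False.
  then (e ∨ k ∨ r) forces r = True.
  then (¬c ∨ k ∨ p) forces c = False.
All clauses satisfied.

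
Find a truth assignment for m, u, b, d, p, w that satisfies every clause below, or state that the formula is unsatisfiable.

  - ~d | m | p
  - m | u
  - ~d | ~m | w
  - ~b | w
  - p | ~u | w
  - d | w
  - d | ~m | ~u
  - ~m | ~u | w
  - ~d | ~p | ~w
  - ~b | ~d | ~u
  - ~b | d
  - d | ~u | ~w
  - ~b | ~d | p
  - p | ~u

m=F, u=T, b=F, d=T, p=T, w=F

Set m = False.
  then (m | u) forces u = True.
  then (p | ~u) forces p = True.
Try b = True:
  (~b | w) forces w = True.
  (~d | ~p | ~w) forces d = False.
  clause (~b | d) is falsified — backtrack.
So b = False.
Try d = False:
  (d | w) forces w = True.
  clause (d | ~u | ~w) is falsified — backtrack.
So d = True.
  then (~d | ~p | ~w) forces w = False.
All clauses satisfied.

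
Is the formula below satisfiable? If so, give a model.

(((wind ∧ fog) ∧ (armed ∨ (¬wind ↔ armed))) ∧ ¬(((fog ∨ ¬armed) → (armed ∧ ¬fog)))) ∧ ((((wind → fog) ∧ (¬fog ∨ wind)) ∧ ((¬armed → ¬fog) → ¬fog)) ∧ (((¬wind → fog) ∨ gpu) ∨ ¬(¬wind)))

gpu=T; fog=T; armed=F; wind=T

  ((wind ∧ fog) ∧ (armed ∨ (¬wind ↔ armed))) ∧ ¬(((fog ∨ ¬armed) → (armed ∧ ¬fog))) = True
    (wind ∧ fog) ∧ (armed ∨ (¬wind ↔ armed)) = True
      wind ∧ fog = True
      armed ∨ (¬wind ↔ armed) = True
        ¬wind ↔ armed = True
          ¬wind = False
    ¬(((fog ∨ ¬armed) → (armed ∧ ¬fog))) = True
      (fog ∨ ¬armed) → (armed ∧ ¬fog) = False
        fog ∨ ¬armed = True
          ¬armed = True
        armed ∧ ¬fog = False
          ¬fog = False
  (((wind → fog) ∧ (¬fog ∨ wind)) ∧ ((¬armed → ¬fog) → ¬fog)) ∧ (((¬wind → fog) ∨ gpu) ∨ ¬(¬wind)) = True
    ((wind → fog) ∧ (¬fog ∨ wind)) ∧ ((¬armed → ¬fog) → ¬fog) = True
      (wind → fog) ∧ (¬fog ∨ wind) = True
        wind → fog = True
        ¬fog ∨ wind = True
          ¬fog = False
      (¬armed → ¬fog) → ¬fog = True
        ¬armed → ¬fog = False
          ¬armed = True
          ¬fog = False
        ¬fog = False
    ((¬wind → fog) ∨ gpu) ∨ ¬(¬wind) = True
      (¬wind → fog) ∨ gpu = True
        ¬wind → fog = True
          ¬wind = False
      ¬(¬wind) = True
        ¬wind = False
Both conjuncts True, so the formula holds.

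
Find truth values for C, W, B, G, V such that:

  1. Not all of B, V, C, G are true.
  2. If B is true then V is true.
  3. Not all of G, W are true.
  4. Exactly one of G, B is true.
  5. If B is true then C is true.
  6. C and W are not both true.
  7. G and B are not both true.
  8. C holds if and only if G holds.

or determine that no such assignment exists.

C=T, W=F, B=F, G=T, V=F

  (1) {B, V, C, G}: 2/4 true — not all ✓
  (2) B=F ⇒ V: vacuous ✓
  (3) {G, W}: 1/2 true — not all ✓
  (4) {G, B}: 1 true — exactly one ✓
  (5) B=F ⇒ C: vacuous ✓
  (6) C=T, W=F — not both ✓
  (7) G=T, B=F — not both ✓
  (8) C=T, G=T — same ✓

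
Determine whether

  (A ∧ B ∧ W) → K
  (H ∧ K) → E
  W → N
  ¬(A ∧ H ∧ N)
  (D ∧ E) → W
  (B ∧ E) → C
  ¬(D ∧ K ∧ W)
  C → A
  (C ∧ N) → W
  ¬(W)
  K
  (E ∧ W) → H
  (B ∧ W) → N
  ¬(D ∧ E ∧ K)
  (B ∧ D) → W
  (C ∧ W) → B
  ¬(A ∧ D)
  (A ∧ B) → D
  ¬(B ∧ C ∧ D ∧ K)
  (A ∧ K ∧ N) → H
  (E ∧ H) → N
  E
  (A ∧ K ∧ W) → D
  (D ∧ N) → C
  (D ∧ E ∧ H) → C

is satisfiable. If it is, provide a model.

Unit clause (¬W) forces W = False.
Unit clause (E) forces E = True.
Unit clause (K) forces K = True.
In (¬D ∨ ¬E ∨ ¬K) only ¬D is left, so D = False.
Set A = True.
  then (¬A ∨ ¬B ∨ D) forces B = False.
Try H = True:
  (¬A ∨ ¬H ∨ ¬N) forces N = False.
  clause (¬E ∨ ¬H ∨ N) is falsified — backtrack.
So H = False.
  then (¬A ∨ H ∨ ¬K ∨ ¬N) forces N = False.
Set C = False.
All clauses satisfied.

A = True, H = False, B = False, E = True, C = False, W = False, N = False, K = True, D = False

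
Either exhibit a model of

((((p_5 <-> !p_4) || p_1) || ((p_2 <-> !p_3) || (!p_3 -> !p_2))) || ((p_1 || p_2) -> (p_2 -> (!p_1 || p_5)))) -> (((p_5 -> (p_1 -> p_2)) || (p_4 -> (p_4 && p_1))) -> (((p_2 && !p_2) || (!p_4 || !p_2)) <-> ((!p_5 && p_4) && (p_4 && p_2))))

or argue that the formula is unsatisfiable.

p_1=T, p_2=T, p_3=T, p_4=T, p_5=T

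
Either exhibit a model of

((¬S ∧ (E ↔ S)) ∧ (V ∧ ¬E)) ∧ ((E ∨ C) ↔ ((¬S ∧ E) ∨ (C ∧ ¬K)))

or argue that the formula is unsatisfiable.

K = False, C = False, S = False, E = False, V = True

  (¬S ∧ (E ↔ S)) ∧ (V ∧ ¬E) = True
    ¬S ∧ (E ↔ S) = True
      ¬S = True
      E ↔ S = True
    V ∧ ¬E = True
      ¬E = True
  (E ∨ C) ↔ ((¬S ∧ E) ∨ (C ∧ ¬K)) = True
    E ∨ C = False
    (¬S ∧ E) ∨ (C ∧ ¬K) = False
      ¬S ∧ E = False
        ¬S = True
      C ∧ ¬K = False
        ¬K = True
Both conjuncts True, so the formula holds.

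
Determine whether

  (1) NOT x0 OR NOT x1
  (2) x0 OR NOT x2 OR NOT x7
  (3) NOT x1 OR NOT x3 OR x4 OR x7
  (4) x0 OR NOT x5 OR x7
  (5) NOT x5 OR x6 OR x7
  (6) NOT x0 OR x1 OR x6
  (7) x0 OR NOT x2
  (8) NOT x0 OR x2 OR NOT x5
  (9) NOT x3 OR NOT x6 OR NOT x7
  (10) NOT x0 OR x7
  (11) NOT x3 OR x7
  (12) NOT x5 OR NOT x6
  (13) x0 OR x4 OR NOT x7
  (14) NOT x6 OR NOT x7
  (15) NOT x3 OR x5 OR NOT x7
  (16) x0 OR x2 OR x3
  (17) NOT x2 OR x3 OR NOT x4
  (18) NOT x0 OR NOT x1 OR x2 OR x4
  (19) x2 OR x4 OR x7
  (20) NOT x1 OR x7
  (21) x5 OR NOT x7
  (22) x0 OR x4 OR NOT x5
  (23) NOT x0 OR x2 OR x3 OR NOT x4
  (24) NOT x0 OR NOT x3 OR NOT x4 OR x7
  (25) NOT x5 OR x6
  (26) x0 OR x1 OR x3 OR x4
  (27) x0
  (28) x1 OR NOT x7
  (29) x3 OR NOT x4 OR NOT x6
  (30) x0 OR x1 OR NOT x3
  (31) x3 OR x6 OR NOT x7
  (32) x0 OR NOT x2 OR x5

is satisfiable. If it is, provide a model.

Unsatisfiable — no assignment works.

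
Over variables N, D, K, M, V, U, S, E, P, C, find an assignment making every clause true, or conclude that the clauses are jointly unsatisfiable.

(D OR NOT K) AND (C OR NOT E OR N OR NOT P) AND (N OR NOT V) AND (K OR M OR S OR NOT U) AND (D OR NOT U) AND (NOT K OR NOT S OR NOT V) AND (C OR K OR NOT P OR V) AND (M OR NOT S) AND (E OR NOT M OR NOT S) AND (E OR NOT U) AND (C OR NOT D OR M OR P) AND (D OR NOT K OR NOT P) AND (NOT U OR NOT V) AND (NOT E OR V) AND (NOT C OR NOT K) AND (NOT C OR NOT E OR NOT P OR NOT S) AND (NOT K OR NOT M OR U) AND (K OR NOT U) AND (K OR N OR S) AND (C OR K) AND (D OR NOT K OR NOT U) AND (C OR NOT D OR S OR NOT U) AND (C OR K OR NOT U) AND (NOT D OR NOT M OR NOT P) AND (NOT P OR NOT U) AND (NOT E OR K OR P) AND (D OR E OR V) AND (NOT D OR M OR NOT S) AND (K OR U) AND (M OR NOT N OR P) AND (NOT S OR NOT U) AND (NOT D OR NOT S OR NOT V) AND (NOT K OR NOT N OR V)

N = True, D = True, K = True, M = False, V = True, U = False, S = False, E = True, P = True, C = False

Set N = True.
Try D = False:
  (D OR NOT K) forces K = False.
  (D OR NOT U) forces U = False.
  clause (K OR U) is falsified — backtrack.
So D = True.
Set K = True.
  then (NOT C OR NOT K) forces C = False.
  then (NOT K OR NOT N OR V) forces V = True.
  then (NOT K OR NOT S OR NOT V) forces S = False.
  then (NOT U OR NOT V) forces U = False.
  then (NOT K OR NOT M OR U) forces M = False.
  then (M OR NOT N OR P) forces P = True.
Set E = True.
All clauses satisfied.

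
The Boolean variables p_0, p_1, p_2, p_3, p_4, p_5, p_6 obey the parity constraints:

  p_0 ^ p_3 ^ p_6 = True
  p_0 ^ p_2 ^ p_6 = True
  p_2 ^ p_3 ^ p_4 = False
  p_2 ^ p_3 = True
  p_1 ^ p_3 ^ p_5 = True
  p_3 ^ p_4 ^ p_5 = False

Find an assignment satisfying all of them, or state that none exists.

UNSATISFIABLE

Adding constraints 1, 2, 4 mod 2: every variable appears an even number of times on the left, so the left side is 0.
But the right sides sum to 1 (mod 2). 0 ≠ 1 — the system is inconsistent.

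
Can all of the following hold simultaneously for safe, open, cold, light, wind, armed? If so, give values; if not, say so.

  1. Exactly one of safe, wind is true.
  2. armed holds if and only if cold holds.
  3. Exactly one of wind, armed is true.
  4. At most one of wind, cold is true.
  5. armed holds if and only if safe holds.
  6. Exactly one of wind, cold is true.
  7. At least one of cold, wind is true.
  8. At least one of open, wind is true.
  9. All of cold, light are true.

safe = True, open = True, cold = True, light = True, wind = False, armed = True

  (1) {safe, wind}: 1 true — exactly one ✓
  (2) armed=T, cold=T — same ✓
  (3) {wind, armed}: 1 true — exactly one ✓
  (4) {wind, cold}: 1 true — at most one ✓
  (5) armed=T, safe=T — same ✓
  (6) {wind, cold}: 1 true — exactly one ✓
  (7) {cold, wind}: 1 true — at least one ✓
  (8) {open, wind}: 1 true — at least one ✓
  (9) {cold, light}: all 2 true ✓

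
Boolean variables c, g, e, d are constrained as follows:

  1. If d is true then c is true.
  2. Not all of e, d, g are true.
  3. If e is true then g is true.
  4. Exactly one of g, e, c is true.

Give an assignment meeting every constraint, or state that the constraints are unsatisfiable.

c: False, g: True, e: False, d: False

  (1) d=F ⇒ c: vacuous ✓
  (2) {e, d, g}: 1/3 true — not all ✓
  (3) e=F ⇒ g: vacuous ✓
  (4) {g, e, c}: 1 true — exactly one ✓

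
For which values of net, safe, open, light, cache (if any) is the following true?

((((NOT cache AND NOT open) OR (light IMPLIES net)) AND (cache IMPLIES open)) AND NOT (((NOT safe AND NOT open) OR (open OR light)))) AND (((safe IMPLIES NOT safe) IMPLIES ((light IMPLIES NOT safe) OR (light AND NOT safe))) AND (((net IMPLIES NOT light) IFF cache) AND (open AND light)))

Case open = True: the conjunct NOT (((NOT safe AND NOT open) OR (open OR light))) becomes NOT ((False OR True)) = False.
Case open = False: the conjunct open is False.
Both cases fail — unsatisfiable.

Unsatisfiable — no assignment works.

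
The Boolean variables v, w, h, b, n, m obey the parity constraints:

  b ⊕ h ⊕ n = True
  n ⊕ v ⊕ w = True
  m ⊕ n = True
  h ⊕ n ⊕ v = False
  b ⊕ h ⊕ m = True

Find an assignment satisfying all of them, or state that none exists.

Adding constraints 1, 3, 5 mod 2: every variable appears an even number of times on the left, so the left side is 0.
But the right sides sum to 1 (mod 2). 0 ≠ 1 — the system is inconsistent.

No satisfying assignment exists.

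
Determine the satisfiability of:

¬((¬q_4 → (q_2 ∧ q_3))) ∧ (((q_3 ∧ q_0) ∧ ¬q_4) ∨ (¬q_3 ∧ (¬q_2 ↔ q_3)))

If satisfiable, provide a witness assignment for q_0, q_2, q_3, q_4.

q_0 = True; q_2 = False; q_3 = True; q_4 = False

  ¬((¬q_4 → (q_2 ∧ q_3))) = True
    ¬q_4 → (q_2 ∧ q_3) = False
      ¬q_4 = True
      q_2 ∧ q_3 = False
  ((q_3 ∧ q_0) ∧ ¬q_4) ∨ (¬q_3 ∧ (¬q_2 ↔ q_3)) = True
    (q_3 ∧ q_0) ∧ ¬q_4 = True
      q_3 ∧ q_0 = True
      ¬q_4 = True
    ¬q_3 ∧ (¬q_2 ↔ q_3) = False
      ¬q_3 = False
      ¬q_2 ↔ q_3 = True
        ¬q_2 = True
Both conjuncts True, so the formula holds.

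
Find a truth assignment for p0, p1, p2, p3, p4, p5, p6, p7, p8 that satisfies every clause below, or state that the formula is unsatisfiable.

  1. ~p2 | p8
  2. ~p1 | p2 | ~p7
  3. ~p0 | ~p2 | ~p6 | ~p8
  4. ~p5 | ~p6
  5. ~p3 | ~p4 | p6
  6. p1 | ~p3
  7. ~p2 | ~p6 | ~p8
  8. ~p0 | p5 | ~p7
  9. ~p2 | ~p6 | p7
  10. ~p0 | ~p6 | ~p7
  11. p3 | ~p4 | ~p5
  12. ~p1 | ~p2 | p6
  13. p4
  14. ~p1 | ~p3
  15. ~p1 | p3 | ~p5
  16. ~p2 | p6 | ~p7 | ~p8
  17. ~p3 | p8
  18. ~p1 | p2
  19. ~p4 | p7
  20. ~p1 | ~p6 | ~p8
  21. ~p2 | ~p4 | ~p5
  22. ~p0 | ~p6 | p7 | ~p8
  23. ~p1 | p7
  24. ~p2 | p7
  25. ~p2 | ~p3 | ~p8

p0=F; p1=F; p2=F; p3=F; p4=T; p5=F; p6=T; p7=T; p8=T

Unit clause (p4) forces p4 = True.
In (~p4 | p7) only p7 is left, so p7 = True.
Try p0 = True:
  (~p0 | p5 | ~p7) forces p5 = True.
  (~p5 | ~p6) forces p6 = False.
  (~p3 | ~p4 | p6) forces p3 = False.
  clause (p3 | ~p4 | ~p5) is falsified — backtrack.
So p0 = False.
Try p1 = True:
  (~p1 | p2 | ~p7) forces p2 = True.
  (~p2 | p8) forces p8 = True.
  (~p2 | ~p6 | ~p8) forces p6 = False.
  clause (~p1 | ~p2 | p6) is falsified — backtrack.
So p1 = False.
  then (p1 | ~p3) forces p3 = False.
  then (p3 | ~p4 | ~p5) forces p5 = False.
Set p2 = False.
Set p6 = True.
Set p8 = True.
All clauses satisfied.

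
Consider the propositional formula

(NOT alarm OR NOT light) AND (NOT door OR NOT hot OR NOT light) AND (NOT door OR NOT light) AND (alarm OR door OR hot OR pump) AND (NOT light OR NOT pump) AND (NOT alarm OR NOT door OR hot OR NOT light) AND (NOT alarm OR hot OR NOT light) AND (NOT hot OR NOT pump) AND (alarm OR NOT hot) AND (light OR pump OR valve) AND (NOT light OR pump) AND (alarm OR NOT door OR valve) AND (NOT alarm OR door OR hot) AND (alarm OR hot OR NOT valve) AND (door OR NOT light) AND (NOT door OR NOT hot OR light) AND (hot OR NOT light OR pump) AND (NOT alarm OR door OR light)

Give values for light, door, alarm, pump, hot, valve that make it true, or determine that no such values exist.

Set light = False.
Set door = True.
  then (NOT door OR NOT hot OR light) forces hot = False.
Try alarm = False:
  (alarm OR NOT door OR valve) forces valve = True.
  clause (alarm OR hot OR NOT valve) is falsified — backtrack.
So alarm = True.
Set pump = True.
Set valve = True.
All clauses satisfied.

light: False, door: True, alarm: True, pump: True, hot: False, valve: True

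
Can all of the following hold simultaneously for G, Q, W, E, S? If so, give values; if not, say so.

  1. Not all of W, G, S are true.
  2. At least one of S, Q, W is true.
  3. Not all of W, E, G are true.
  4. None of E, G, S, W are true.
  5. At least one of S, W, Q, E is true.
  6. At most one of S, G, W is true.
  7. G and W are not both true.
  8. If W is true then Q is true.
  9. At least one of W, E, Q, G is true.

G: False; Q: True; W: False; E: False; S: False

  (1) {W, G, S}: 0/3 true — not all ✓
  (2) {S, Q, W}: 1 true — at least one ✓
  (3) {W, E, G}: 0/3 true — not all ✓
  (4) {E, G, S, W}: 0 true — none ✓
  (5) {S, W, Q, E}: 1 true — at least one ✓
  (6) {S, G, W}: 0 true — at most one ✓
  (7) G=F, W=F — not both ✓
  (8) W=F ⇒ Q: vacuous ✓
  (9) {W, E, Q, G}: 1 true — at least one ✓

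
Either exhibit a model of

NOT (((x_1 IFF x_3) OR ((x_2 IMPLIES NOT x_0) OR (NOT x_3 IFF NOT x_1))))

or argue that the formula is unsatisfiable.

x_0 = True; x_1 = True; x_2 = True; x_3 = False

  NOT (((x_1 IFF x_3) OR ((x_2 IMPLIES NOT x_0) OR (NOT x_3 IFF NOT x_1)))) = True
    (x_1 IFF x_3) OR ((x_2 IMPLIES NOT x_0) OR (NOT x_3 IFF NOT x_1)) = False
      x_1 IFF x_3 = False
      (x_2 IMPLIES NOT x_0) OR (NOT x_3 IFF NOT x_1) = False
        x_2 IMPLIES NOT x_0 = False
          NOT x_0 = False
        NOT x_3 IFF NOT x_1 = False
          NOT x_3 = True
          NOT x_1 = False
The formula evaluates to True.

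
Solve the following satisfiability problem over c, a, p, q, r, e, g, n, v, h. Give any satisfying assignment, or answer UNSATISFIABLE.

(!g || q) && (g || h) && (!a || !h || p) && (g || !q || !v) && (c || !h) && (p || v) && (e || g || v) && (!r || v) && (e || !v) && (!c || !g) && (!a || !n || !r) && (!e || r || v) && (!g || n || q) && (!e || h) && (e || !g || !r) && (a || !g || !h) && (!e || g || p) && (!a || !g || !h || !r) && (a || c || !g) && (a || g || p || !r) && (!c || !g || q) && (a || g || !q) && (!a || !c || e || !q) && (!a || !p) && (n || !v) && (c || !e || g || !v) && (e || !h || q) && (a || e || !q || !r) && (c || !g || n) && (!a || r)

Set c = True.
  then (!c || !g) forces g = False.
  then (g || h) forces h = True.
Try a = True:
  (!a || !h || p) forces p = True.
  clause (!a || !p) is falsified — backtrack.
So a = False.
  then (a || g || !q) forces q = False.
  then (e || !h || q) forces e = True.
  then (!e || g || p) forces p = True.
Set r = False.
  then (!e || r || v) forces v = True.
  then (n || !v) forces n = True.
All clauses satisfied.

c: True; a: False; p: True; q: False; r: False; e: True; g: False; n: True; v: True; h: True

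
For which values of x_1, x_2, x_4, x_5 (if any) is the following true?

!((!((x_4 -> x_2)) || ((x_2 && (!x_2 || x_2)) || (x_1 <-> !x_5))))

x_1 = False; x_2 = False; x_4 = False; x_5 = False

  !((!((x_4 -> x_2)) || ((x_2 && (!x_2 || x_2)) || (x_1 <-> !x_5)))) = True
    !((x_4 -> x_2)) || ((x_2 && (!x_2 || x_2)) || (x_1 <-> !x_5)) = False
      !((x_4 -> x_2)) = False
        x_4 -> x_2 = True
      (x_2 && (!x_2 || x_2)) || (x_1 <-> !x_5) = False
        x_2 && (!x_2 || x_2) = False
          !x_2 || x_2 = True
            !x_2 = True
        x_1 <-> !x_5 = False
          !x_5 = True
The formula evaluates to True.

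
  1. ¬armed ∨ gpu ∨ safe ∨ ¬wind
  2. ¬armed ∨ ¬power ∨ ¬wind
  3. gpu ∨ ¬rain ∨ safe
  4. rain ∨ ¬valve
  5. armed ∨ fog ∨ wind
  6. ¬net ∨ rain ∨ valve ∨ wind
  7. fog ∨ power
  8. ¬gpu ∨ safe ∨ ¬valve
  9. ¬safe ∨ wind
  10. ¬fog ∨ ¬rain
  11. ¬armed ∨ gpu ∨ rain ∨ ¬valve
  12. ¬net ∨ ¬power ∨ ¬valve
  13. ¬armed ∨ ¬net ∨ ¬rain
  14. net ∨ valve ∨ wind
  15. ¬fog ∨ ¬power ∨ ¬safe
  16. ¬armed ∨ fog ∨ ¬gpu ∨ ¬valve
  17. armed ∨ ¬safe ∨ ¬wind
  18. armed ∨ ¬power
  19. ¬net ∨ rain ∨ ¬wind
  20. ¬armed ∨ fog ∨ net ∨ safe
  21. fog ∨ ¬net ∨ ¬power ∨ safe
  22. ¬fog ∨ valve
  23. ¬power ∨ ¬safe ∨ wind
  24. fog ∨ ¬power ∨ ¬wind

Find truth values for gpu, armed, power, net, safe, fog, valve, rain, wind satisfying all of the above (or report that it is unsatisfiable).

Case fog = True:
  (¬fog ∨ ¬rain) forces rain = False.
  (rain ∨ ¬valve) forces valve = False.
  Clause (¬fog ∨ valve) is falsified — contradiction.
Case fog = False:
  (fog ∨ power) forces power = True.
  (armed ∨ ¬power) forces armed = True.
  (¬armed ∨ ¬power ∨ ¬wind) forces wind = False.
  (¬safe ∨ wind) forces safe = False.
  (¬armed ∨ fog ∨ net ∨ safe) forces net = True.
  Clause (fog ∨ ¬net ∨ ¬power ∨ safe) is falsified — contradiction.
Both cases fail, so the formula is unsatisfiable.

UNSATISFIABLE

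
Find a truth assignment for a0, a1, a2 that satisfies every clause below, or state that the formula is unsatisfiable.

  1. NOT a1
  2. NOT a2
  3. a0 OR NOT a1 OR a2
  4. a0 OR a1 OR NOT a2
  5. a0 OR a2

a0: True, a1: False, a2: False

Unit clause (NOT a1) forces a1 = False.
Unit clause (NOT a2) forces a2 = False.
In (a0 OR a2) only a0 is left, so a0 = True.
Check each clause:
  (NOT a1): NOT a1 holds.
  (NOT a2): NOT a2 holds.
  (a0 OR NOT a1 OR a2): a0 holds.
  (a0 OR a1 OR NOT a2): a0 holds.
  (a0 OR a2): a0 holds.
All clauses satisfied.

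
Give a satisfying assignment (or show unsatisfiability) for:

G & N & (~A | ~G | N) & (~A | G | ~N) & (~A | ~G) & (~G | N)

G: True; N: True; A: False

Unit clause (G) forces G = True.
Unit clause (N) forces N = True.
In (~A | ~G) only ~A is left, so A = False.
Check each clause:
  (G): G holds.
  (N): N holds.
  (~A | ~G | N): ~A holds.
  (~A | G | ~N): ~A holds.
  (~A | ~G): ~A holds.
  (~G | N): N holds.
All clauses satisfied.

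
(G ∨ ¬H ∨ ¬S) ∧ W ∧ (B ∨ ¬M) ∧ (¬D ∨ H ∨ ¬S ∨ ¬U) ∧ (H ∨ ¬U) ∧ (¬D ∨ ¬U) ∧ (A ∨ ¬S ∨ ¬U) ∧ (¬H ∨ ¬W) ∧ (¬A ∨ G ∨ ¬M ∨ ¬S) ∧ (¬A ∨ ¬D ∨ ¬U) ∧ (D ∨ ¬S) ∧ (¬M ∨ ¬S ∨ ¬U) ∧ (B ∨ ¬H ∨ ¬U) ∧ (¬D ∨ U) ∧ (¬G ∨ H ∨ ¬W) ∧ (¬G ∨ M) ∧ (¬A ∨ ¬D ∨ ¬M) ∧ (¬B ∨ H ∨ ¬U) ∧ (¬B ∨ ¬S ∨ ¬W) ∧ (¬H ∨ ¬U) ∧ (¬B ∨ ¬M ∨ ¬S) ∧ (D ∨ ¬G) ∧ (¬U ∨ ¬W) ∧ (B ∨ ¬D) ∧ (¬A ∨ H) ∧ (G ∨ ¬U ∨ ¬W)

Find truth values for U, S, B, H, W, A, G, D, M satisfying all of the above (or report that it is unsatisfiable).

U = False, S = False, B = True, H = False, W = True, A = False, G = False, D = False, M = True

Unit clause (W) forces W = True.
In (¬H ∨ ¬W) only ¬H is left, so H = False.
In (¬G ∨ H ∨ ¬W) only ¬G is left, so G = False.
In (¬U ∨ ¬W) only ¬U is left, so U = False.
In (¬A ∨ H) only ¬A is left, so A = False.
In (¬D ∨ U) only ¬D is left, so D = False.
In (D ∨ ¬S) only ¬S is left, so S = False.
Set B = True.
Set M = True.
All clauses satisfied.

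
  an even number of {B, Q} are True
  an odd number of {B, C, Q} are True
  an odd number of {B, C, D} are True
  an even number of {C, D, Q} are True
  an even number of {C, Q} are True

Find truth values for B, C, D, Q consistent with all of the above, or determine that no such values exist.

Adding constraints 1, 3, 4 mod 2: every variable appears an even number of times on the left, so the left side is 0.
But the right sides sum to 1 (mod 2). 0 ≠ 1 — the system is inconsistent.

The formula is unsatisfiable.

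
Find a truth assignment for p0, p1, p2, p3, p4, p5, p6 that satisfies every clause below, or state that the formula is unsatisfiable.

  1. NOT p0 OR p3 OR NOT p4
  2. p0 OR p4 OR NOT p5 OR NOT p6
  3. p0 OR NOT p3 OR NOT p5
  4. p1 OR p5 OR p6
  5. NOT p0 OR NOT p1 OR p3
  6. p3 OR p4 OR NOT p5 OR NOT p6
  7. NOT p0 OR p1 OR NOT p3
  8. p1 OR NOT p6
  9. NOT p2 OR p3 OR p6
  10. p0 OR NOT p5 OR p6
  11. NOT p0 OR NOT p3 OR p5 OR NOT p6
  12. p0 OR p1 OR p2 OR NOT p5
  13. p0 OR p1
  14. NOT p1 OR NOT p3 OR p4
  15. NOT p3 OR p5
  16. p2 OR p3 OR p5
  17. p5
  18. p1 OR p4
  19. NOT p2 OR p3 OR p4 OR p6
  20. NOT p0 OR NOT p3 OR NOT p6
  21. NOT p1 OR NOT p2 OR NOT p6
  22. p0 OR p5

Unit clause (p5) forces p5 = True.
Set p0 = True.
Try p1 = False:
  (NOT p0 OR p1 OR NOT p3) forces p3 = False.
  (NOT p0 OR p3 OR NOT p4) forces p4 = False.
  clause (p1 OR p4) is falsified — backtrack.
So p1 = True.
  then (NOT p0 OR NOT p1 OR p3) forces p3 = True.
  then (NOT p1 OR NOT p3 OR p4) forces p4 = True.
  then (NOT p0 OR NOT p3 OR NOT p6) forces p6 = False.
Set p2 = True.
All clauses satisfied.

p0=T, p1=T, p2=T, p3=T, p4=T, p5=T, p6=F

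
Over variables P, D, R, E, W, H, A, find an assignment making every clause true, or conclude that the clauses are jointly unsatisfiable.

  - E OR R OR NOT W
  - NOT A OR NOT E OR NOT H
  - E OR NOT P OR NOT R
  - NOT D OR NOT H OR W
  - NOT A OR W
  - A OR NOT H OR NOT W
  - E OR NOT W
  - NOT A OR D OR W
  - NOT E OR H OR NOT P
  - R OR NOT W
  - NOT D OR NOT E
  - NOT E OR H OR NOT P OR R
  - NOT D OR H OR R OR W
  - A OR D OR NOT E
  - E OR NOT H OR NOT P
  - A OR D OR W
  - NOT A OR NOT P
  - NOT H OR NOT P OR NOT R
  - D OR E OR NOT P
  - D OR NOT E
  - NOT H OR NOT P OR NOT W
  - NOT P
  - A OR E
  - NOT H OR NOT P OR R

No satisfying assignment exists.

Case E = True:
  (NOT D OR NOT E) forces D = False.
  Clause (D OR NOT E) is falsified — contradiction.
Case E = False:
  (E OR NOT W) forces W = False.
  (NOT A OR W) forces A = False.
  Clause (A OR E) is falsified — contradiction.
Both cases fail, so the formula is unsatisfiable.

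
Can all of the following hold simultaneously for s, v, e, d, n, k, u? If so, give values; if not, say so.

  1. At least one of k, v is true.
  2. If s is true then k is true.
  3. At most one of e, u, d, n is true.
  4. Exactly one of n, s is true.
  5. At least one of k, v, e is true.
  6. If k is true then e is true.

s: True, v: False, e: True, d: False, n: False, k: True, u: False

  (1) {k, v}: 1 true — at least one ✓
  (2) s=T ⇒ k: T ✓
  (3) {e, u, d, n}: 1 true — at most one ✓
  (4) {n, s}: 1 true — exactly one ✓
  (5) {k, v, e}: 2 true — at least one ✓
  (6) k=T ⇒ e: T ✓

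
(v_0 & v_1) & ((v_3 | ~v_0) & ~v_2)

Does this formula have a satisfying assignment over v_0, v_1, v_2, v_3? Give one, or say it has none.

v_0=T; v_1=T; v_2=F; v_3=T

  v_0 & v_1 = True
  (v_3 | ~v_0) & ~v_2 = True
    v_3 | ~v_0 = True
      ~v_0 = False
    ~v_2 = True
Both conjuncts True, so the formula holds.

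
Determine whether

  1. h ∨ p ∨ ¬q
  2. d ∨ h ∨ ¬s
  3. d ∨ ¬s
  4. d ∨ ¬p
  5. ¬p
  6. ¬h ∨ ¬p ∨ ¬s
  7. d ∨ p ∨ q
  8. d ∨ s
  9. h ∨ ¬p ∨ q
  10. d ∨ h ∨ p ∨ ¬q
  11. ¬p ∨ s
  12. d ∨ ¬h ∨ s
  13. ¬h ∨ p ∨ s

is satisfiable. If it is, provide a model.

s=T; q=F; p=F; d=T; h=F

Unit clause (¬p) forces p = False.
Set s = True.
  then (d ∨ ¬s) forces d = True.
Set q = False.
Set h = False.
All clauses satisfied.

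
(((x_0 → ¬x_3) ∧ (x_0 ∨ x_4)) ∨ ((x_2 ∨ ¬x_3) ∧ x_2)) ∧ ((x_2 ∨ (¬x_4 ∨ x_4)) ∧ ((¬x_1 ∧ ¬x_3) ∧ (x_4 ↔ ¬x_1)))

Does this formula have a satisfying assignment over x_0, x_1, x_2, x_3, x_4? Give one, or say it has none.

x_0=F, x_1=F, x_2=T, x_3=F, x_4=T

  ((x_0 → ¬x_3) ∧ (x_0 ∨ x_4)) ∨ ((x_2 ∨ ¬x_3) ∧ x_2) = True
    (x_0 → ¬x_3) ∧ (x_0 ∨ x_4) = True
      x_0 → ¬x_3 = True
        ¬x_3 = True
      x_0 ∨ x_4 = True
    (x_2 ∨ ¬x_3) ∧ x_2 = True
      x_2 ∨ ¬x_3 = True
        ¬x_3 = True
  (x_2 ∨ (¬x_4 ∨ x_4)) ∧ ((¬x_1 ∧ ¬x_3) ∧ (x_4 ↔ ¬x_1)) = True
    x_2 ∨ (¬x_4 ∨ x_4) = True
      ¬x_4 ∨ x_4 = True
        ¬x_4 = False
    (¬x_1 ∧ ¬x_3) ∧ (x_4 ↔ ¬x_1) = True
      ¬x_1 ∧ ¬x_3 = True
        ¬x_1 = True
        ¬x_3 = True
      x_4 ↔ ¬x_1 = True
        ¬x_1 = True
Both conjuncts True, so the formula holds.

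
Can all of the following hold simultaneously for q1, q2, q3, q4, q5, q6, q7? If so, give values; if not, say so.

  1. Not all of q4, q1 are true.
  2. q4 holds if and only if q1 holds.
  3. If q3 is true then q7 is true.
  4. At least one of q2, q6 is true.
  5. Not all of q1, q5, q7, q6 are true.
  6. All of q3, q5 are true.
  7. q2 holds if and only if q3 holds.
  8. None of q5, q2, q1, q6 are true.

Case q5 = True:
  Constraint (8) is violated (q5=T) — contradiction.
Case q5 = False:
  Constraint (6) is violated (q5=F) — contradiction.
Both cases fail — unsatisfiable.

The formula is unsatisfiable.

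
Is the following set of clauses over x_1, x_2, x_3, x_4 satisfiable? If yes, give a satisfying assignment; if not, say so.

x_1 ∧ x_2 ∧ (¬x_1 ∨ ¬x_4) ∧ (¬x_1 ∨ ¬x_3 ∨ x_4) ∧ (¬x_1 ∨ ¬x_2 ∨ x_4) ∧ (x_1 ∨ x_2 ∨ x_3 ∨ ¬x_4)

No satisfying assignment exists.

Case x_1 = True:
  (x_2) forces x_2 = True.
  (¬x_1 ∨ ¬x_4) forces x_4 = False.
  Clause (¬x_1 ∨ ¬x_2 ∨ x_4) is falsified — contradiction.
Case x_1 = False:
  Clause (x_1) is falsified — contradiction.
Both cases fail, so the formula is unsatisfiable.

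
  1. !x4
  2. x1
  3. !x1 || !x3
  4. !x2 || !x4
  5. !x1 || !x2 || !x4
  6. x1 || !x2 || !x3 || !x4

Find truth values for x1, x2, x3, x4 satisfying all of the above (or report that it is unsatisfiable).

Unit clause (!x4) forces x4 = False.
Unit clause (x1) forces x1 = True.
In (!x1 || !x3) only !x3 is left, so x3 = False.
Set x2 = False.
Check each clause:
  (!x4): !x4 holds.
  (x1): x1 holds.
  (!x1 || !x3): !x3 holds.
  (!x2 || !x4): !x2 holds.
  (!x1 || !x2 || !x4): !x2 holds.
  (x1 || !x2 || !x3 || !x4): x1 holds.
All clauses satisfied.

x1 = True, x2 = False, x3 = False, x4 = False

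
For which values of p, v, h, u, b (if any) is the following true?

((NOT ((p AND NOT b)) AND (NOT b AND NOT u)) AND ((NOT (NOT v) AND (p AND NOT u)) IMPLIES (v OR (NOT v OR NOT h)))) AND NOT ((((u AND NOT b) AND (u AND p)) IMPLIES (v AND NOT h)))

The formula is unsatisfiable.

Case u = True: the conjunct NOT u is False.
Case u = False: the conjunct NOT ((((u AND NOT b) AND (u AND p)) IMPLIES (v AND NOT h))) becomes NOT ((False IMPLIES (v AND NOT h))) = False.
Both cases fail — unsatisfiable.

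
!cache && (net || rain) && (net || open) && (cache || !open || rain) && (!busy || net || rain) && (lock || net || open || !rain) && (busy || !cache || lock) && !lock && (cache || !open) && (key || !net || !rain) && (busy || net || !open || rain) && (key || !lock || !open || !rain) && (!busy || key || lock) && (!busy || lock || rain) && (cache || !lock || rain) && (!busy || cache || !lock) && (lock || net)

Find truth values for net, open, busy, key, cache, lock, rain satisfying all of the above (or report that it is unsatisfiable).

net = True, open = False, busy = False, key = True, cache = False, lock = False, rain = True

Unit clause (!cache) forces cache = False.
Unit clause (!lock) forces lock = False.
In (cache || !open) only !open is left, so open = False.
In (lock || net) only net is left, so net = True.
Set busy = False.
Set key = True.
Set rain = True.
All clauses satisfied.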